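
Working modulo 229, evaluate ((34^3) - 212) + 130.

(34)^3 ≡ 145 (mod 229)
145 - 212 = -67 ≡ 162 (mod 229)
162 + 130 = 292 ≡ 63 (mod 229)

63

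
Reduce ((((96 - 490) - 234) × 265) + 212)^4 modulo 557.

528

96 - 490 = -394 ≡ 163 (mod 557)
163 - 234 = -71 ≡ 486 (mod 557)
486 × 265 = 128790 ≡ 123 (mod 557)
123 + 212 = 335
(335)^4 ≡ 528 (mod 557)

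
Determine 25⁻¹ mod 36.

13

Apply the Euclidean algorithm and back-substitute:
36 = 1×25 + 11
25 = 2×11 + 3
11 = 3×3 + 2
3 = 1×2 + 1
2 = 2×1 + 0
gcd(25, 36) = 1, so the inverse exists.
Back-substitute for 1:
1 = 1×3 − 1×2
  = −1×11 + 4×3
  = 4×25 − 9×11
  = −9×36 + 13×25
So 25⁻¹ ≡ 13 (mod 36).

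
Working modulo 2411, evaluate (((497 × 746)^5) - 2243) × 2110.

781

497 × 746 = 370762 ≡ 1879 (mod 2411)
(1879)^5 ≡ 1111 (mod 2411)
1111 - 2243 = -1132 ≡ 1279 (mod 2411)
1279 × 2110 = 2698690 ≡ 781 (mod 2411)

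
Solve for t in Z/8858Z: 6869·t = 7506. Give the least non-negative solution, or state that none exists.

4806

gcd(6869, 8858) = 1, so a unique solution mod 8858 exists.
6869⁻¹ ≡ 383 (mod 8858).
t ≡ 383·7506 ≡ 4806 (mod 8858).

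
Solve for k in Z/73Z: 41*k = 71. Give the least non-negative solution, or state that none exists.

32

gcd(41, 73) = 1, so a unique solution mod 73 exists.
41⁻¹ ≡ 57 (mod 73).
k ≡ 57*71 ≡ 32 (mod 73).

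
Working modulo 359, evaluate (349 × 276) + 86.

349 × 276 = 96324 ≡ 112 (mod 359)
112 + 86 = 198

198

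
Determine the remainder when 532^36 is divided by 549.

36 in binary is 100100, i.e. 36 = 32 + 4.
532^1 ≡ 532 (mod 549)
532^2 ≡ 532^2 = 283024 ≡ 289 (mod 549)
532^4 ≡ 289^2 = 83521 ≡ 73 (mod 549)
532^8 ≡ 73^2 = 5329 ≡ 388 (mod 549)
532^16 ≡ 388^2 = 150544 ≡ 118 (mod 549)
532^32 ≡ 118^2 = 13924 ≡ 199 (mod 549)
532^36 = 532^32 × 532^4 ≡ 199 × 73 (mod 549).
199 × 73 = 14527 ≡ 253 (mod 549).

253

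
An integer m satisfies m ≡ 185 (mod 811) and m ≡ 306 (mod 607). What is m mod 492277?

811⁻¹ mod 607: 811×122 ≡ 1 (mod 607), so 811⁻¹ ≡ 122.
m = 185 + 811×((306 − 185)×122 mod 607) = 185 + 811×194 = 157519.
Check: 157519 mod 811 = 185, 157519 mod 607 = 306. ✓

157519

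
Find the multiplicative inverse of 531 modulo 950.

950 = 1×531 + 419
531 = 1×419 + 112
419 = 3×112 + 83
112 = 1×83 + 29
83 = 2×29 + 25
29 = 1×25 + 4
25 = 6×4 + 1
4 = 4×1 + 0
gcd(531, 950) = 1, so the inverse exists.
Back-substitute for 1:
1 = 1×25 − 6×4
  = −6×29 + 7×25
  = 7×83 − 20×29
  = −20×112 + 27×83
  = 27×419 − 101×112
  = −101×531 + 128×419
  = 128×950 − 229×531
So 531⁻¹ ≡ −229 ≡ 721 (mod 950).

721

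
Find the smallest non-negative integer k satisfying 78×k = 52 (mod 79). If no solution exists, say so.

gcd(78, 79) = 1, so a unique solution mod 79 exists.
78⁻¹ ≡ 78 (mod 79).
k ≡ 78×52 ≡ 27 (mod 79).

27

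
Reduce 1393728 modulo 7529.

1393728 = 185·7529 + 863, so 1393728 ≡ 863 (mod 7529).

863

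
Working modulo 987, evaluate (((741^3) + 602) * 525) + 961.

(741)^3 ≡ 972 (mod 987)
972 + 602 = 1574 ≡ 587 (mod 987)
587 * 525 = 308175 ≡ 231 (mod 987)
231 + 961 = 1192 ≡ 205 (mod 987)

205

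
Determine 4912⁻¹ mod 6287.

Run the extended Euclidean algorithm:
6287 = 1×4912 + 1375
4912 = 3×1375 + 787
1375 = 1×787 + 588
787 = 1×588 + 199
588 = 2×199 + 190
199 = 1×190 + 9
190 = 21×9 + 1
9 = 9×1 + 0
gcd(4912, 6287) = 1, so the inverse exists.
Back-substitute for 1:
1 = 1×190 − 21×9
  = −21×199 + 22×190
  = 22×588 − 65×199
  = −65×787 + 87×588
  = 87×1375 − 152×787
  = −152×4912 + 543×1375
  = 543×6287 − 695×4912
So 4912⁻¹ ≡ −695 ≡ 5592 (mod 6287).

5592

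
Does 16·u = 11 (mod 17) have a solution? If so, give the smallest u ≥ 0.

6

gcd(16, 17) = 1, so a unique solution mod 17 exists.
16⁻¹ ≡ 16 (mod 17).
u ≡ 16·11 ≡ 6 (mod 17).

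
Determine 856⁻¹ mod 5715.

By the extended Euclidean algorithm:
5715 = 6×856 + 579
856 = 1×579 + 277
579 = 2×277 + 25
277 = 11×25 + 2
25 = 12×2 + 1
2 = 2×1 + 0
gcd(856, 5715) = 1, so the inverse exists.
Bézout: 1 = 411×5715 − 2744×856.
So 856⁻¹ ≡ −2744 ≡ 2971 (mod 5715).

2971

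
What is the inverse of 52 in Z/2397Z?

2397 = 46×52 + 5
52 = 10×5 + 2
5 = 2×2 + 1
2 = 2×1 + 0
gcd(52, 2397) = 1, so the inverse exists.
Bézout: 1 = 21×2397 − 968×52.
So 52⁻¹ ≡ −968 ≡ 1429 (mod 2397).

1429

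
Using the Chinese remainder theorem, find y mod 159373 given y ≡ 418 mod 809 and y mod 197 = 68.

809⁻¹ mod 197: 809*122 ≡ 1 (mod 197), so 809⁻¹ ≡ 122.
y = 418 + 809*((68 − 418)*122 mod 197) = 418 + 809*49 = 40059.

40059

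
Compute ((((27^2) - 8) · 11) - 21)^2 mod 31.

(27)^2 ≡ 16 (mod 31)
16 - 8 = 8
8 · 11 = 88 ≡ 26 (mod 31)
26 - 21 = 5
(5)^2 ≡ 25 (mod 31)

25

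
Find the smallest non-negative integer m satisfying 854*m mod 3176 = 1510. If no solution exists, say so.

753

gcd(854, 3176) = 2, and 2 | 1510, so solutions exist.
Divide through by 2: 427*m ≡ 755 (mod 1588).
427⁻¹ ≡ 1019 (mod 1588).
m ≡ 1019*755 ≡ 753 (mod 1588).
The smallest non-negative solution is m = 753.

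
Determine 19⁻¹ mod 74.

39

74 = 3·19 + 17
19 = 1·17 + 2
17 = 8·2 + 1
2 = 2·1 + 0
gcd(19, 74) = 1, so the inverse exists.
Bézout: 1 = 9·74 − 35·19.
So 19⁻¹ ≡ −35 ≡ 39 (mod 74).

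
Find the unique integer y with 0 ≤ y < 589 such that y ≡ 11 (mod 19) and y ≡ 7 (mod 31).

410

19⁻¹ mod 31: 19×18 ≡ 1 (mod 31), so 19⁻¹ ≡ 18.
y = 11 + 19×((7 − 11)×18 mod 31) = 11 + 19×21 = 410.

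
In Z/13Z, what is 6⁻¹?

11

Apply the Euclidean algorithm and back-substitute:
13 = 2*6 + 1
6 = 6*1 + 0
gcd(6, 13) = 1, so the inverse exists.
Back-substitute for 1:
1 = 1*13 − 2*6
So 6⁻¹ ≡ −2 ≡ 11 (mod 13).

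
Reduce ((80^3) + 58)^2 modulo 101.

43

(80)^3 ≡ 31 (mod 101)
31 + 58 = 89
(89)^2 ≡ 43 (mod 101)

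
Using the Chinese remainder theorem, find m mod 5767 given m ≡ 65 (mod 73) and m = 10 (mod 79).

5540

73⁻¹ mod 79: 73·13 ≡ 1 (mod 79), so 73⁻¹ ≡ 13.
m = 65 + 73·((10 − 65)·13 mod 79) = 65 + 73·75 = 5540.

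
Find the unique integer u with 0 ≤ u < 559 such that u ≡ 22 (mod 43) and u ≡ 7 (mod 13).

43⁻¹ mod 13: 43*10 ≡ 1 (mod 13), so 43⁻¹ ≡ 10.
u = 22 + 43*((7 − 22)*10 mod 13) = 22 + 43*6 = 280.
Check: 280 mod 43 = 22, 280 mod 13 = 7. ✓

280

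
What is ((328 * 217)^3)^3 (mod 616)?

328 * 217 = 71176 ≡ 336 (mod 616)
(336)^3 ≡ 392 (mod 616)
(392)^3 ≡ 112 (mod 616)

112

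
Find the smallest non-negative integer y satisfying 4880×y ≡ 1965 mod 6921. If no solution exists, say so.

3624

gcd(4880, 6921) = 1, so a unique solution mod 6921 exists.
4880⁻¹ ≡ 3686 (mod 6921).
y ≡ 3686×1965 ≡ 3624 (mod 6921).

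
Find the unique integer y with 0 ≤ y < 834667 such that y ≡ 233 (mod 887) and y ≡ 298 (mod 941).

478326

887⁻¹ mod 941: 887·819 ≡ 1 (mod 941), so 887⁻¹ ≡ 819.
y = 233 + 887·((298 − 233)·819 mod 941) = 233 + 887·539 = 478326.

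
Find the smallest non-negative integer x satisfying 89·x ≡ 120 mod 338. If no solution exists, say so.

252

gcd(89, 338) = 1, so a unique solution mod 338 exists.
89⁻¹ ≡ 19 (mod 338).
x ≡ 19·120 ≡ 252 (mod 338).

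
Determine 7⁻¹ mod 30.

Apply the Euclidean algorithm and back-substitute:
30 = 4×7 + 2
7 = 3×2 + 1
2 = 2×1 + 0
gcd(7, 30) = 1, so the inverse exists.
Back-substitute for 1:
1 = 1×7 − 3×2
  = −3×30 + 13×7
So 7⁻¹ ≡ 13 (mod 30).

13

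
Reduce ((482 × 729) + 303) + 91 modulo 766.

178

482 × 729 = 351378 ≡ 550 (mod 766)
550 + 303 = 853 ≡ 87 (mod 766)
87 + 91 = 178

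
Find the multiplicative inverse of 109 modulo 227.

227 = 2·109 + 9
109 = 12·9 + 1
9 = 9·1 + 0
gcd(109, 227) = 1, so the inverse exists.
Back-substitute for 1:
1 = 1·109 − 12·9
  = −12·227 + 25·109
So 109⁻¹ ≡ 25 (mod 227).

25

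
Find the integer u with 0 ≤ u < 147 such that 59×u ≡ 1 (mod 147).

147 = 2*59 + 29
59 = 2*29 + 1
29 = 29*1 + 0
gcd(59, 147) = 1, so the inverse exists.
Bézout: 1 = −2*147 + 5*59.
So 59⁻¹ ≡ 5 (mod 147).

5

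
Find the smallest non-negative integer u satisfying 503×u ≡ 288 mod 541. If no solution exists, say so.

448

gcd(503, 541) = 1, so a unique solution mod 541 exists.
503⁻¹ ≡ 242 (mod 541).
u ≡ 242×288 ≡ 448 (mod 541).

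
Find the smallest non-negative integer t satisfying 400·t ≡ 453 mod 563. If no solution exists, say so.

gcd(400, 563) = 1, so a unique solution mod 563 exists.
400⁻¹ ≡ 525 (mod 563).
t ≡ 525·453 ≡ 239 (mod 563).

239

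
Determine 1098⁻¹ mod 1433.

1433 = 1*1098 + 335
1098 = 3*335 + 93
335 = 3*93 + 56
93 = 1*56 + 37
56 = 1*37 + 19
37 = 1*19 + 18
19 = 1*18 + 1
18 = 18*1 + 0
gcd(1098, 1433) = 1, so the inverse exists.
Bézout: 1 = 59*1433 − 77*1098.
So 1098⁻¹ ≡ −77 ≡ 1356 (mod 1433).

1356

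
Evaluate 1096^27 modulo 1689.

856

By square-and-multiply:
27 in binary is 11011, i.e. 27 = 16 + 8 + 2 + 1.
1096^1 ≡ 1096 (mod 1689)
1096^2 ≡ 1096^2 = 1201216 ≡ 337 (mod 1689)
1096^4 ≡ 337^2 = 113569 ≡ 406 (mod 1689)
1096^8 ≡ 406^2 = 164836 ≡ 1003 (mod 1689)
1096^16 ≡ 1003^2 = 1006009 ≡ 1054 (mod 1689)
1096^27 = 1096^16 · 1096^8 · 1096^2 · 1096^1 ≡ 1054 · 1003 · 337 · 1096 (mod 1689).
Accumulate the product:
1054 · 1003 = 1057162 ≡ 1537
1537 · 337 = 517969 ≡ 1135
1135 · 1096 = 1243960 ≡ 856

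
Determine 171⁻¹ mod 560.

Run the extended Euclidean algorithm:
560 = 3*171 + 47
171 = 3*47 + 30
47 = 1*30 + 17
30 = 1*17 + 13
17 = 1*13 + 4
13 = 3*4 + 1
4 = 4*1 + 0
gcd(171, 560) = 1, so the inverse exists.
Bézout: 1 = −40*560 + 131*171.
So 171⁻¹ ≡ 131 (mod 560).

131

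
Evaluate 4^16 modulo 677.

87

By square-and-multiply:
4^1 ≡ 4 (mod 677)
4^2 ≡ 4^2 = 16 (mod 677)
4^4 ≡ 16^2 = 256 (mod 677)
4^8 ≡ 256^2 = 65536 ≡ 544 (mod 677)
4^16 ≡ 544^2 = 295936 ≡ 87 (mod 677)
So 4^16 ≡ 87 (mod 677).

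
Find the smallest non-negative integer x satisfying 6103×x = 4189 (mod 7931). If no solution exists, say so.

gcd(6103, 7931) = 1, so a unique solution mod 7931 exists.
6103⁻¹ ≡ 7111 (mod 7931).
x ≡ 7111×4189 ≡ 7074 (mod 7931).

7074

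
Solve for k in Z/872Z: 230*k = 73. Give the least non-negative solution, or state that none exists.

gcd(230, 872) = 2, and 2 does not divide 73.
So the congruence has no solution.

no solution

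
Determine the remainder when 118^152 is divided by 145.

152 in binary is 10011000, i.e. 152 = 128 + 16 + 8.
118^1 ≡ 118 (mod 145)
118^2 ≡ 118^2 = 13924 ≡ 4 (mod 145)
118^4 ≡ 4^2 = 16 (mod 145)
118^8 ≡ 16^2 = 256 ≡ 111 (mod 145)
118^16 ≡ 111^2 = 12321 ≡ 141 (mod 145)
118^32 ≡ 141^2 = 19881 ≡ 16 (mod 145)
118^64 ≡ 16^2 = 256 ≡ 111 (mod 145)
118^128 ≡ 111^2 = 12321 ≡ 141 (mod 145)
118^152 = 118^128 · 118^16 · 118^8 ≡ 141 · 141 · 111 (mod 145).
Accumulate the product:
141 · 141 = 19881 ≡ 16
16 · 111 = 1776 ≡ 36

36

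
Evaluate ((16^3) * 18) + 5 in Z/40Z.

13

(16)^3 ≡ 16 (mod 40)
16 * 18 = 288 ≡ 8 (mod 40)
8 + 5 = 13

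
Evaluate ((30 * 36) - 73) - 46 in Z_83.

30 * 36 = 1080 ≡ 1 (mod 83)
1 - 73 = -72 ≡ 11 (mod 83)
11 - 46 = -35 ≡ 48 (mod 83)

48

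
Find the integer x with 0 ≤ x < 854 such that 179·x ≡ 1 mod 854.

625

Run the extended Euclidean algorithm:
854 = 4×179 + 138
179 = 1×138 + 41
138 = 3×41 + 15
41 = 2×15 + 11
15 = 1×11 + 4
11 = 2×4 + 3
4 = 1×3 + 1
3 = 3×1 + 0
gcd(179, 854) = 1, so the inverse exists.
Back-substitute for 1:
1 = 1×4 − 1×3
  = −1×11 + 3×4
  = 3×15 − 4×11
  = −4×41 + 11×15
  = 11×138 − 37×41
  = −37×179 + 48×138
  = 48×854 − 229×179
So 179⁻¹ ≡ −229 ≡ 625 (mod 854).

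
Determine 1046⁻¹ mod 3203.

3203 = 3×1046 + 65
1046 = 16×65 + 6
65 = 10×6 + 5
6 = 1×5 + 1
5 = 5×1 + 0
gcd(1046, 3203) = 1, so the inverse exists.
Bézout: 1 = −177×3203 + 542×1046.
So 1046⁻¹ ≡ 542 (mod 3203).

542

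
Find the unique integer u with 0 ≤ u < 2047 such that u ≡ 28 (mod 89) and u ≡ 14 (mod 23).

89⁻¹ mod 23: 89*15 ≡ 1 (mod 23), so 89⁻¹ ≡ 15.
u = 28 + 89*((14 − 28)*15 mod 23) = 28 + 89*20 = 1808.

1808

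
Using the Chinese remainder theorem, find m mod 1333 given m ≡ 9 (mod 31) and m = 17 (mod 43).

877

31⁻¹ mod 43: 31×25 ≡ 1 (mod 43), so 31⁻¹ ≡ 25.
m = 9 + 31×((17 − 9)×25 mod 43) = 9 + 31×28 = 877.
Check: 877 mod 31 = 9, 877 mod 43 = 17. ✓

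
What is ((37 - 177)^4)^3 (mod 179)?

14

37 - 177 = -140 ≡ 39 (mod 179)
(39)^4 ≡ 45 (mod 179)
(45)^3 ≡ 14 (mod 179)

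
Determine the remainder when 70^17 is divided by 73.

Using repeated squaring:
17 in binary is 10001, i.e. 17 = 16 + 1.
70^1 ≡ 70 (mod 73)
70^2 ≡ 70^2 = 4900 ≡ 9 (mod 73)
70^4 ≡ 9^2 = 81 ≡ 8 (mod 73)
70^8 ≡ 8^2 = 64 (mod 73)
70^16 ≡ 64^2 = 4096 ≡ 8 (mod 73)
70^17 = 70^16 · 70^1 ≡ 8 · 70 (mod 73).
8 · 70 = 560 ≡ 49 (mod 73).

49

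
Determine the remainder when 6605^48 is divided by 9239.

7140

Using repeated squaring:
48 in binary is 110000, i.e. 48 = 32 + 16.
6605^1 ≡ 6605 (mod 9239)
6605^2 ≡ 6605^2 = 43626025 ≡ 8706 (mod 9239)
6605^4 ≡ 8706^2 = 75794436 ≡ 6919 (mod 9239)
6605^8 ≡ 6919^2 = 47872561 ≡ 5302 (mod 9239)
6605^16 ≡ 5302^2 = 28111204 ≡ 6166 (mod 9239)
6605^32 ≡ 6166^2 = 38019556 ≡ 1071 (mod 9239)
6605^48 = 6605^32 · 6605^16 ≡ 1071 · 6166 (mod 9239).
1071 · 6166 = 6603786 ≡ 7140 (mod 9239).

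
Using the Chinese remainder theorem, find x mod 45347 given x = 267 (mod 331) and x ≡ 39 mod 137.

44290

331⁻¹ mod 137: 331*125 ≡ 1 (mod 137), so 331⁻¹ ≡ 125.
x = 267 + 331*((39 − 267)*125 mod 137) = 267 + 331*133 = 44290.
Check: 44290 mod 331 = 267, 44290 mod 137 = 39. ✓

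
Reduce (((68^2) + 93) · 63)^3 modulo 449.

(68)^2 ≡ 134 (mod 449)
134 + 93 = 227
227 · 63 = 14301 ≡ 382 (mod 449)
(382)^3 ≡ 67 (mod 449)

67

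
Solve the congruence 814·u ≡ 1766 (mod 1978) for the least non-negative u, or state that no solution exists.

gcd(814, 1978) = 2, and 2 | 1766, so solutions exist.
Divide through by 2: 407·u = 883 (mod 989).
407⁻¹ ≡ 243 (mod 989).
u ≡ 243·883 ≡ 945 (mod 989).
The smallest non-negative solution is u = 945.

945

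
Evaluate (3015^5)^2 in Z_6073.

(3015)^5 ≡ 780 (mod 6073)
(780)^2 ≡ 1100 (mod 6073)

1100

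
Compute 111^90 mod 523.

90 in binary is 1011010, i.e. 90 = 64 + 16 + 8 + 2.
111^1 ≡ 111 (mod 523)
111^2 ≡ 111^2 = 12321 ≡ 292 (mod 523)
111^4 ≡ 292^2 = 85264 ≡ 15 (mod 523)
111^8 ≡ 15^2 = 225 (mod 523)
111^16 ≡ 225^2 = 50625 ≡ 417 (mod 523)
111^32 ≡ 417^2 = 173889 ≡ 253 (mod 523)
111^64 ≡ 253^2 = 64009 ≡ 203 (mod 523)
111^90 = 111^64 · 111^16 · 111^8 · 111^2 ≡ 203 · 417 · 225 · 292 (mod 523).
Accumulate the product:
203 · 417 = 84651 ≡ 448
448 · 225 = 100800 ≡ 384
384 · 292 = 112128 ≡ 206

206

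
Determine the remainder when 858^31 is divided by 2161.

1817

Compute successive squares:
31 in binary is 11111, i.e. 31 = 16 + 8 + 4 + 2 + 1.
858^1 ≡ 858 (mod 2161)
858^2 ≡ 858^2 = 736164 ≡ 1424 (mod 2161)
858^4 ≡ 1424^2 = 2027776 ≡ 758 (mod 2161)
858^8 ≡ 758^2 = 574564 ≡ 1899 (mod 2161)
858^16 ≡ 1899^2 = 3606201 ≡ 1653 (mod 2161)
858^31 = 858^16 · 858^8 · 858^4 · 858^2 · 858^1 ≡ 1653 · 1899 · 758 · 1424 · 858 (mod 2161).
Accumulate the product:
1653 · 1899 = 3139047 ≡ 1275
1275 · 758 = 966450 ≡ 483
483 · 1424 = 687792 ≡ 594
594 · 858 = 509652 ≡ 1817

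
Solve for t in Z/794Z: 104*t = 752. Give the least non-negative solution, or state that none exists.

gcd(104, 794) = 2, and 2 | 752, so solutions exist.
Divide through by 2: 52*t ≡ 376 (mod 397).
52⁻¹ ≡ 84 (mod 397).
t ≡ 84*376 ≡ 221 (mod 397).
The smallest non-negative solution is t = 221.

221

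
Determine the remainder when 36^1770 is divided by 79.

22

1770 in binary is 11011101010, i.e. 1770 = 1024 + 512 + 128 + 64 + 32 + 8 + 2.
36^1 ≡ 36 (mod 79)
36^2 ≡ 36^2 = 1296 ≡ 32 (mod 79)
36^4 ≡ 32^2 = 1024 ≡ 76 (mod 79)
36^8 ≡ 76^2 = 5776 ≡ 9 (mod 79)
36^16 ≡ 9^2 = 81 ≡ 2 (mod 79)
36^32 ≡ 2^2 = 4 (mod 79)
36^64 ≡ 4^2 = 16 (mod 79)
36^128 ≡ 16^2 = 256 ≡ 19 (mod 79)
36^256 ≡ 19^2 = 361 ≡ 45 (mod 79)
36^512 ≡ 45^2 = 2025 ≡ 50 (mod 79)
36^1024 ≡ 50^2 = 2500 ≡ 51 (mod 79)
36^1770 = 36^1024 · 36^512 · 36^128 · 36^64 · 36^32 · 36^8 · 36^2 ≡ 51 · 50 · 19 · 16 · 4 · 9 · 32 (mod 79).
Accumulate the product:
51 · 50 = 2550 ≡ 22
22 · 19 = 418 ≡ 23
23 · 16 = 368 ≡ 52
52 · 4 = 208 ≡ 50
50 · 9 = 450 ≡ 55
55 · 32 = 1760 ≡ 22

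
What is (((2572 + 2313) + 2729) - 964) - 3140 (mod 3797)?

3510

2572 + 2313 = 4885 ≡ 1088 (mod 3797)
1088 + 2729 = 3817 ≡ 20 (mod 3797)
20 - 964 = -944 ≡ 2853 (mod 3797)
2853 - 3140 = -287 ≡ 3510 (mod 3797)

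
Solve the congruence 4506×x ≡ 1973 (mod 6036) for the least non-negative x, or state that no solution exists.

no solution

gcd(4506, 6036) = 6, and 6 does not divide 1973.
So the congruence has no solution.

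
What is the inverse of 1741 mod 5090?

Run the extended Euclidean algorithm:
5090 = 2·1741 + 1608
1741 = 1·1608 + 133
1608 = 12·133 + 12
133 = 11·12 + 1
12 = 12·1 + 0
gcd(1741, 5090) = 1, so the inverse exists.
Back-substitute for 1:
1 = 1·133 − 11·12
  = −11·1608 + 133·133
  = 133·1741 − 144·1608
  = −144·5090 + 421·1741
So 1741⁻¹ ≡ 421 (mod 5090).

421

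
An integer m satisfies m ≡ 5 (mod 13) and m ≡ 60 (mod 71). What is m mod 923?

486

13⁻¹ mod 71: 13*11 ≡ 1 (mod 71), so 13⁻¹ ≡ 11.
m = 5 + 13*((60 − 5)*11 mod 71) = 5 + 13*37 = 486.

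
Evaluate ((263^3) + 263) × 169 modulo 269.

(263)^3 ≡ 53 (mod 269)
53 + 263 = 316 ≡ 47 (mod 269)
47 × 169 = 7943 ≡ 142 (mod 269)

142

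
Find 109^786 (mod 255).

Compute successive squares:
786 in binary is 1100010010, i.e. 786 = 512 + 256 + 16 + 2.
109^1 ≡ 109 (mod 255)
109^2 ≡ 109^2 = 11881 ≡ 151 (mod 255)
109^4 ≡ 151^2 = 22801 ≡ 106 (mod 255)
109^8 ≡ 106^2 = 11236 ≡ 16 (mod 255)
109^16 ≡ 16^2 = 256 ≡ 1 (mod 255)
109^32 ≡ 1^2 = 1 (mod 255)
109^64 ≡ 1^2 = 1 (mod 255)
109^128 ≡ 1^2 = 1 (mod 255)
109^256 ≡ 1^2 = 1 (mod 255)
109^512 ≡ 1^2 = 1 (mod 255)
109^786 = 109^512 * 109^256 * 109^16 * 109^2 ≡ 1 * 1 * 1 * 151 (mod 255).
Accumulate the product:
1 * 1 = 1
1 * 1 = 1
1 * 151 = 151

151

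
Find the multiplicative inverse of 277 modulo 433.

By the extended Euclidean algorithm:
433 = 1×277 + 156
277 = 1×156 + 121
156 = 1×121 + 35
121 = 3×35 + 16
35 = 2×16 + 3
16 = 5×3 + 1
3 = 3×1 + 0
gcd(277, 433) = 1, so the inverse exists.
Back-substitute for 1:
1 = 1×16 − 5×3
  = −5×35 + 11×16
  = 11×121 − 38×35
  = −38×156 + 49×121
  = 49×277 − 87×156
  = −87×433 + 136×277
So 277⁻¹ ≡ 136 (mod 433).

136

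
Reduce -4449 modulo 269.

124

-4449 = -17*269 + 124, so -4449 ≡ 124 (mod 269).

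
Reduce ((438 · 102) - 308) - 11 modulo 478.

438 · 102 = 44676 ≡ 222 (mod 478)
222 - 308 = -86 ≡ 392 (mod 478)
392 - 11 = 381

381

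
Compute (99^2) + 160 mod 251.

(99)^2 ≡ 12 (mod 251)
12 + 160 = 172

172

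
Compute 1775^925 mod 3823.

1673

Using repeated squaring:
925 in binary is 1110011101, i.e. 925 = 512 + 256 + 128 + 16 + 8 + 4 + 1.
1775^1 ≡ 1775 (mod 3823)
1775^2 ≡ 1775^2 = 3150625 ≡ 473 (mod 3823)
1775^4 ≡ 473^2 = 223729 ≡ 1995 (mod 3823)
1775^8 ≡ 1995^2 = 3980025 ≡ 282 (mod 3823)
1775^16 ≡ 282^2 = 79524 ≡ 3064 (mod 3823)
1775^32 ≡ 3064^2 = 9388096 ≡ 2631 (mod 3823)
1775^64 ≡ 2631^2 = 6922161 ≡ 2531 (mod 3823)
1775^128 ≡ 2531^2 = 6405961 ≡ 2436 (mod 3823)
1775^256 ≡ 2436^2 = 5934096 ≡ 800 (mod 3823)
1775^512 ≡ 800^2 = 640000 ≡ 1559 (mod 3823)
1775^925 = 1775^512 · 1775^256 · 1775^128 · 1775^16 · 1775^8 · 1775^4 · 1775^1 ≡ 1559 · 800 · 2436 · 3064 · 282 · 1995 · 1775 (mod 3823).
Accumulate the product:
1559 · 800 = 1247200 ≡ 902
902 · 2436 = 2197272 ≡ 2870
2870 · 3064 = 8793680 ≡ 780
780 · 282 = 219960 ≡ 2049
2049 · 1995 = 4087755 ≡ 968
968 · 1775 = 1718200 ≡ 1673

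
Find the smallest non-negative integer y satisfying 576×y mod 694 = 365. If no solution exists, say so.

no solution

gcd(576, 694) = 2, and 2 does not divide 365.
So the congruence has no solution.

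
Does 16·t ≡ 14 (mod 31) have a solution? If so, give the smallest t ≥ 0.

gcd(16, 31) = 1, so a unique solution mod 31 exists.
16⁻¹ ≡ 2 (mod 31).
t ≡ 2·14 ≡ 28 (mod 31).

28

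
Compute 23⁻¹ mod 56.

39

Run the extended Euclidean algorithm:
56 = 2*23 + 10
23 = 2*10 + 3
10 = 3*3 + 1
3 = 3*1 + 0
gcd(23, 56) = 1, so the inverse exists.
Bézout: 1 = 7*56 − 17*23.
So 23⁻¹ ≡ −17 ≡ 39 (mod 56).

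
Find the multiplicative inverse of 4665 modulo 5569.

Apply the Euclidean algorithm and back-substitute:
5569 = 1×4665 + 904
4665 = 5×904 + 145
904 = 6×145 + 34
145 = 4×34 + 9
34 = 3×9 + 7
9 = 1×7 + 2
7 = 3×2 + 1
2 = 2×1 + 0
gcd(4665, 5569) = 1, so the inverse exists.
Back-substitute for 1:
1 = 1×7 − 3×2
  = −3×9 + 4×7
  = 4×34 − 15×9
  = −15×145 + 64×34
  = 64×904 − 399×145
  = −399×4665 + 2059×904
  = 2059×5569 − 2458×4665
So 4665⁻¹ ≡ −2458 ≡ 3111 (mod 5569).

3111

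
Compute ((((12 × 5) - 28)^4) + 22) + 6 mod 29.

12 × 5 = 60 ≡ 2 (mod 29)
2 - 28 = -26 ≡ 3 (mod 29)
(3)^4 ≡ 23 (mod 29)
23 + 22 = 45 ≡ 16 (mod 29)
16 + 6 = 22

22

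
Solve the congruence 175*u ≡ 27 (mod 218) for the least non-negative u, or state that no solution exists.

45

gcd(175, 218) = 1, so a unique solution mod 218 exists.
175⁻¹ ≡ 147 (mod 218).
u ≡ 147*27 ≡ 45 (mod 218).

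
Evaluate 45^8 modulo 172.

45^1 ≡ 45 (mod 172)
45^2 ≡ 45^2 = 2025 ≡ 133 (mod 172)
45^4 ≡ 133^2 = 17689 ≡ 145 (mod 172)
45^8 ≡ 145^2 = 21025 ≡ 41 (mod 172)
So 45^8 ≡ 41 (mod 172).

41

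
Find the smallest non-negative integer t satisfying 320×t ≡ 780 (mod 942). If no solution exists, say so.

gcd(320, 942) = 2, and 2 | 780, so solutions exist.
Divide through by 2: 160×t = 390 (mod 471).
160⁻¹ ≡ 262 (mod 471).
t ≡ 262×390 ≡ 444 (mod 471).
The smallest non-negative solution is t = 444.

444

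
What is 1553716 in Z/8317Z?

1553716 = 186·8317 + 6754, so 1553716 ≡ 6754 (mod 8317).

6754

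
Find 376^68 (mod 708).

88

68 in binary is 1000100, i.e. 68 = 64 + 4.
376^1 ≡ 376 (mod 708)
376^2 ≡ 376^2 = 141376 ≡ 484 (mod 708)
376^4 ≡ 484^2 = 234256 ≡ 616 (mod 708)
376^8 ≡ 616^2 = 379456 ≡ 676 (mod 708)
376^16 ≡ 676^2 = 456976 ≡ 316 (mod 708)
376^32 ≡ 316^2 = 99856 ≡ 28 (mod 708)
376^64 ≡ 28^2 = 784 ≡ 76 (mod 708)
376^68 = 376^64 · 376^4 ≡ 76 · 616 (mod 708).
76 · 616 = 46816 ≡ 88 (mod 708).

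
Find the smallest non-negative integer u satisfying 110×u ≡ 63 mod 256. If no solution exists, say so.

no solution

gcd(110, 256) = 2, and 2 does not divide 63.
So the congruence has no solution.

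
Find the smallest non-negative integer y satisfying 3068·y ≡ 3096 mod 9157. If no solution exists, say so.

6627

gcd(3068, 9157) = 1, so a unique solution mod 9157 exists.
3068⁻¹ ≡ 3507 (mod 9157).
y ≡ 3507·3096 ≡ 6627 (mod 9157).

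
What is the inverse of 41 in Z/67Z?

18

67 = 1*41 + 26
41 = 1*26 + 15
26 = 1*15 + 11
15 = 1*11 + 4
11 = 2*4 + 3
4 = 1*3 + 1
3 = 3*1 + 0
gcd(41, 67) = 1, so the inverse exists.
Bézout: 1 = −11*67 + 18*41.
So 41⁻¹ ≡ 18 (mod 67).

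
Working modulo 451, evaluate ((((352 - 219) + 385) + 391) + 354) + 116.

26

352 - 219 = 133
133 + 385 = 518 ≡ 67 (mod 451)
67 + 391 = 458 ≡ 7 (mod 451)
7 + 354 = 361
361 + 116 = 477 ≡ 26 (mod 451)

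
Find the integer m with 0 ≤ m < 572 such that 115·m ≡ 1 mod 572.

Run the extended Euclidean algorithm:
572 = 4*115 + 112
115 = 1*112 + 3
112 = 37*3 + 1
3 = 3*1 + 0
gcd(115, 572) = 1, so the inverse exists.
Bézout: 1 = 38*572 − 189*115.
So 115⁻¹ ≡ −189 ≡ 383 (mod 572).

383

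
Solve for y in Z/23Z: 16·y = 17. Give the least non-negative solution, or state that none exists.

14

gcd(16, 23) = 1, so a unique solution mod 23 exists.
16⁻¹ ≡ 13 (mod 23).
y ≡ 13·17 ≡ 14 (mod 23).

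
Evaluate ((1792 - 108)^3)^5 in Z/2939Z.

1792 - 108 = 1684
(1684)^3 ≡ 404 (mod 2939)
(404)^5 ≡ 485 (mod 2939)

485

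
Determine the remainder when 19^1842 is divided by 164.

19^1 ≡ 19 (mod 164)
19^2 ≡ 19^2 = 361 ≡ 33 (mod 164)
19^4 ≡ 33^2 = 1089 ≡ 105 (mod 164)
19^8 ≡ 105^2 = 11025 ≡ 37 (mod 164)
19^16 ≡ 37^2 = 1369 ≡ 57 (mod 164)
19^32 ≡ 57^2 = 3249 ≡ 133 (mod 164)
19^64 ≡ 133^2 = 17689 ≡ 141 (mod 164)
19^128 ≡ 141^2 = 19881 ≡ 37 (mod 164)
19^256 ≡ 37^2 = 1369 ≡ 57 (mod 164)
19^512 ≡ 57^2 = 3249 ≡ 133 (mod 164)
19^1024 ≡ 133^2 = 17689 ≡ 141 (mod 164)
19^1842 = 19^1024 * 19^512 * 19^256 * 19^32 * 19^16 * 19^2 ≡ 141 * 133 * 57 * 133 * 57 * 33 (mod 164).
Accumulate the product:
141 * 133 = 18753 ≡ 57
57 * 57 = 3249 ≡ 133
133 * 133 = 17689 ≡ 141
141 * 57 = 8037 ≡ 1
1 * 33 = 33

33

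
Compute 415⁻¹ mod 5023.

2336

Run the extended Euclidean algorithm:
5023 = 12·415 + 43
415 = 9·43 + 28
43 = 1·28 + 15
28 = 1·15 + 13
15 = 1·13 + 2
13 = 6·2 + 1
2 = 2·1 + 0
gcd(415, 5023) = 1, so the inverse exists.
Bézout: 1 = −193·5023 + 2336·415.
So 415⁻¹ ≡ 2336 (mod 5023).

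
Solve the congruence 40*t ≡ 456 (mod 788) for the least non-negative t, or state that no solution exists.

169

gcd(40, 788) = 4, and 4 | 456, so solutions exist.
Divide through by 4: 10*t ≡ 114 mod 197.
10⁻¹ ≡ 138 (mod 197).
t ≡ 138*114 ≡ 169 (mod 197).
The smallest non-negative solution is t = 169.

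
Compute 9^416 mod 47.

416 in binary is 110100000, i.e. 416 = 256 + 128 + 32.
9^1 ≡ 9 (mod 47)
9^2 ≡ 9^2 = 81 ≡ 34 (mod 47)
9^4 ≡ 34^2 = 1156 ≡ 28 (mod 47)
9^8 ≡ 28^2 = 784 ≡ 32 (mod 47)
9^16 ≡ 32^2 = 1024 ≡ 37 (mod 47)
9^32 ≡ 37^2 = 1369 ≡ 6 (mod 47)
9^64 ≡ 6^2 = 36 (mod 47)
9^128 ≡ 36^2 = 1296 ≡ 27 (mod 47)
9^256 ≡ 27^2 = 729 ≡ 24 (mod 47)
9^416 = 9^256 × 9^128 × 9^32 ≡ 24 × 27 × 6 (mod 47).
Accumulate the product:
24 × 27 = 648 ≡ 37
37 × 6 = 222 ≡ 34

34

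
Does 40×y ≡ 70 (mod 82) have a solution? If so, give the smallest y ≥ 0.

12

gcd(40, 82) = 2, and 2 | 70, so solutions exist.
Divide through by 2: 20×y ≡ 35 mod 41.
20⁻¹ ≡ 39 (mod 41).
y ≡ 39×35 ≡ 12 (mod 41).
The smallest non-negative solution is y = 12.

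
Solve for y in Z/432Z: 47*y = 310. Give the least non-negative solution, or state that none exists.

gcd(47, 432) = 1, so a unique solution mod 432 exists.
47⁻¹ ≡ 239 (mod 432).
y ≡ 239*310 ≡ 218 (mod 432).

218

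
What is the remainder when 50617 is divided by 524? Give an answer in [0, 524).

50617 = 96·524 + 313, so 50617 ≡ 313 (mod 524).

313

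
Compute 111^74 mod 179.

74

111^1 ≡ 111 (mod 179)
111^2 ≡ 111^2 = 12321 ≡ 149 (mod 179)
111^4 ≡ 149^2 = 22201 ≡ 5 (mod 179)
111^8 ≡ 5^2 = 25 (mod 179)
111^16 ≡ 25^2 = 625 ≡ 88 (mod 179)
111^32 ≡ 88^2 = 7744 ≡ 47 (mod 179)
111^64 ≡ 47^2 = 2209 ≡ 61 (mod 179)
111^74 = 111^64 × 111^8 × 111^2 ≡ 61 × 25 × 149 (mod 179).
Accumulate the product:
61 × 25 = 1525 ≡ 93
93 × 149 = 13857 ≡ 74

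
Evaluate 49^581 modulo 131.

By square-and-multiply:
581 in binary is 1001000101, i.e. 581 = 512 + 64 + 4 + 1.
49^1 ≡ 49 (mod 131)
49^2 ≡ 49^2 = 2401 ≡ 43 (mod 131)
49^4 ≡ 43^2 = 1849 ≡ 15 (mod 131)
49^8 ≡ 15^2 = 225 ≡ 94 (mod 131)
49^16 ≡ 94^2 = 8836 ≡ 59 (mod 131)
49^32 ≡ 59^2 = 3481 ≡ 75 (mod 131)
49^64 ≡ 75^2 = 5625 ≡ 123 (mod 131)
49^128 ≡ 123^2 = 15129 ≡ 64 (mod 131)
49^256 ≡ 64^2 = 4096 ≡ 35 (mod 131)
49^512 ≡ 35^2 = 1225 ≡ 46 (mod 131)
49^581 = 49^512 * 49^64 * 49^4 * 49^1 ≡ 46 * 123 * 15 * 49 (mod 131).
Accumulate the product:
46 * 123 = 5658 ≡ 25
25 * 15 = 375 ≡ 113
113 * 49 = 5537 ≡ 35

35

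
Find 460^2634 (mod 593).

264

By square-and-multiply:
2634 in binary is 101001001010, i.e. 2634 = 2048 + 512 + 64 + 8 + 2.
460^1 ≡ 460 (mod 593)
460^2 ≡ 460^2 = 211600 ≡ 492 (mod 593)
460^4 ≡ 492^2 = 242064 ≡ 120 (mod 593)
460^8 ≡ 120^2 = 14400 ≡ 168 (mod 593)
460^16 ≡ 168^2 = 28224 ≡ 353 (mod 593)
460^32 ≡ 353^2 = 124609 ≡ 79 (mod 593)
460^64 ≡ 79^2 = 6241 ≡ 311 (mod 593)
460^128 ≡ 311^2 = 96721 ≡ 62 (mod 593)
460^256 ≡ 62^2 = 3844 ≡ 286 (mod 593)
460^512 ≡ 286^2 = 81796 ≡ 555 (mod 593)
460^1024 ≡ 555^2 = 308025 ≡ 258 (mod 593)
460^2048 ≡ 258^2 = 66564 ≡ 148 (mod 593)
460^2634 = 460^2048 × 460^512 × 460^64 × 460^8 × 460^2 ≡ 148 × 555 × 311 × 168 × 492 (mod 593).
Accumulate the product:
148 × 555 = 82140 ≡ 306
306 × 311 = 95166 ≡ 286
286 × 168 = 48048 ≡ 15
15 × 492 = 7380 ≡ 264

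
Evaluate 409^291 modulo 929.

13

By square-and-multiply:
409^1 ≡ 409 (mod 929)
409^2 ≡ 409^2 = 167281 ≡ 61 (mod 929)
409^4 ≡ 61^2 = 3721 ≡ 5 (mod 929)
409^8 ≡ 5^2 = 25 (mod 929)
409^16 ≡ 25^2 = 625 (mod 929)
409^32 ≡ 625^2 = 390625 ≡ 445 (mod 929)
409^64 ≡ 445^2 = 198025 ≡ 148 (mod 929)
409^128 ≡ 148^2 = 21904 ≡ 537 (mod 929)
409^256 ≡ 537^2 = 288369 ≡ 379 (mod 929)
409^291 = 409^256 × 409^32 × 409^2 × 409^1 ≡ 379 × 445 × 61 × 409 (mod 929).
Accumulate the product:
379 × 445 = 168655 ≡ 506
506 × 61 = 30866 ≡ 209
209 × 409 = 85481 ≡ 13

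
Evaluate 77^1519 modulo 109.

By square-and-multiply:
1519 in binary is 10111101111, i.e. 1519 = 1024 + 256 + 128 + 64 + 32 + 8 + 4 + 2 + 1.
77^1 ≡ 77 (mod 109)
77^2 ≡ 77^2 = 5929 ≡ 43 (mod 109)
77^4 ≡ 43^2 = 1849 ≡ 105 (mod 109)
77^8 ≡ 105^2 = 11025 ≡ 16 (mod 109)
77^16 ≡ 16^2 = 256 ≡ 38 (mod 109)
77^32 ≡ 38^2 = 1444 ≡ 27 (mod 109)
77^64 ≡ 27^2 = 729 ≡ 75 (mod 109)
77^128 ≡ 75^2 = 5625 ≡ 66 (mod 109)
77^256 ≡ 66^2 = 4356 ≡ 105 (mod 109)
77^512 ≡ 105^2 = 11025 ≡ 16 (mod 109)
77^1024 ≡ 16^2 = 256 ≡ 38 (mod 109)
77^1519 = 77^1024 · 77^256 · 77^128 · 77^64 · 77^32 · 77^8 · 77^4 · 77^2 · 77^1 ≡ 38 · 105 · 66 · 75 · 27 · 16 · 105 · 43 · 77 (mod 109).
Accumulate the product:
38 · 105 = 3990 ≡ 66
66 · 66 = 4356 ≡ 105
105 · 75 = 7875 ≡ 27
27 · 27 = 729 ≡ 75
75 · 16 = 1200 ≡ 1
1 · 105 = 105
105 · 43 = 4515 ≡ 46
46 · 77 = 3542 ≡ 54

54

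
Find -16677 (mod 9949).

-16677 = -2*9949 + 3221, so -16677 ≡ 3221 (mod 9949).

3221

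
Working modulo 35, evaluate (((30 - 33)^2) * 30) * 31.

30 - 33 = -3 ≡ 32 (mod 35)
(32)^2 ≡ 9 (mod 35)
9 * 30 = 270 ≡ 25 (mod 35)
25 * 31 = 775 ≡ 5 (mod 35)

5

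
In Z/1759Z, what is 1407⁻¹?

1754

Apply the Euclidean algorithm and back-substitute:
1759 = 1·1407 + 352
1407 = 3·352 + 351
352 = 1·351 + 1
351 = 351·1 + 0
gcd(1407, 1759) = 1, so the inverse exists.
Back-substitute for 1:
1 = 1·352 − 1·351
  = −1·1407 + 4·352
  = 4·1759 − 5·1407
So 1407⁻¹ ≡ −5 ≡ 1754 (mod 1759).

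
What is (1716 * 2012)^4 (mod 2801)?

1203

1716 * 2012 = 3452592 ≡ 1760 (mod 2801)
(1760)^4 ≡ 1203 (mod 2801)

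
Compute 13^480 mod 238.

1

By square-and-multiply:
480 in binary is 111100000, i.e. 480 = 256 + 128 + 64 + 32.
13^1 ≡ 13 (mod 238)
13^2 ≡ 13^2 = 169 (mod 238)
13^4 ≡ 169^2 = 28561 ≡ 1 (mod 238)
13^8 ≡ 1^2 = 1 (mod 238)
13^16 ≡ 1^2 = 1 (mod 238)
13^32 ≡ 1^2 = 1 (mod 238)
13^64 ≡ 1^2 = 1 (mod 238)
13^128 ≡ 1^2 = 1 (mod 238)
13^256 ≡ 1^2 = 1 (mod 238)
13^480 = 13^256 × 13^128 × 13^64 × 13^32 ≡ 1 × 1 × 1 × 1 (mod 238).
Accumulate the product:
1 × 1 = 1
1 × 1 = 1
1 × 1 = 1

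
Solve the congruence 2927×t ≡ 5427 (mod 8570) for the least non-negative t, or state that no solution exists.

8241

gcd(2927, 8570) = 1, so a unique solution mod 8570 exists.
2927⁻¹ ≡ 3493 (mod 8570).
t ≡ 3493×5427 ≡ 8241 (mod 8570).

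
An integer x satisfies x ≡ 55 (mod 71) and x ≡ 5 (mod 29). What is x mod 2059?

1049

71⁻¹ mod 29: 71*9 ≡ 1 (mod 29), so 71⁻¹ ≡ 9.
x = 55 + 71*((5 − 55)*9 mod 29) = 55 + 71*14 = 1049.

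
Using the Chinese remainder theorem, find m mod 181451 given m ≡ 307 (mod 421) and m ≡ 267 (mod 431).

1991

421⁻¹ mod 431: 421*43 ≡ 1 (mod 431), so 421⁻¹ ≡ 43.
m = 307 + 421*((267 − 307)*43 mod 431) = 307 + 421*4 = 1991.
Check: 1991 mod 421 = 307, 1991 mod 431 = 267. ✓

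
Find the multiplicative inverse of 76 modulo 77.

77 = 1×76 + 1
76 = 76×1 + 0
gcd(76, 77) = 1, so the inverse exists.
Back-substitute for 1:
1 = 1×77 − 1×76
So 76⁻¹ ≡ −1 ≡ 76 (mod 77).

76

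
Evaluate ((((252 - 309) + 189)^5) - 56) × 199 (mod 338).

252 - 309 = -57 ≡ 281 (mod 338)
281 + 189 = 470 ≡ 132 (mod 338)
(132)^5 ≡ 292 (mod 338)
292 - 56 = 236
236 × 199 = 46964 ≡ 320 (mod 338)

320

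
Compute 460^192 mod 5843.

Compute successive squares:
192 in binary is 11000000, i.e. 192 = 128 + 64.
460^1 ≡ 460 (mod 5843)
460^2 ≡ 460^2 = 211600 ≡ 1252 (mod 5843)
460^4 ≡ 1252^2 = 1567504 ≡ 1580 (mod 5843)
460^8 ≡ 1580^2 = 2496400 ≡ 1439 (mod 5843)
460^16 ≡ 1439^2 = 2070721 ≡ 2299 (mod 5843)
460^32 ≡ 2299^2 = 5285401 ≡ 3329 (mod 5843)
460^64 ≡ 3329^2 = 11082241 ≡ 3913 (mod 5843)
460^128 ≡ 3913^2 = 15311569 ≡ 2909 (mod 5843)
460^192 = 460^128 × 460^64 ≡ 2909 × 3913 (mod 5843).
2909 × 3913 = 11382917 ≡ 753 (mod 5843).

753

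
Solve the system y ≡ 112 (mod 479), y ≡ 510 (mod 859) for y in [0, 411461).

479⁻¹ mod 859: 479*269 ≡ 1 (mod 859), so 479⁻¹ ≡ 269.
y = 112 + 479*((510 − 112)*269 mod 859) = 112 + 479*546 = 261646.

261646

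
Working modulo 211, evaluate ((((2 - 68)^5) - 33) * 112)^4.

143

2 - 68 = -66 ≡ 145 (mod 211)
(145)^5 ≡ 110 (mod 211)
110 - 33 = 77
77 * 112 = 8624 ≡ 184 (mod 211)
(184)^4 ≡ 143 (mod 211)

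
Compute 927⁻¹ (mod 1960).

943

1960 = 2×927 + 106
927 = 8×106 + 79
106 = 1×79 + 27
79 = 2×27 + 25
27 = 1×25 + 2
25 = 12×2 + 1
2 = 2×1 + 0
gcd(927, 1960) = 1, so the inverse exists.
Bézout: 1 = −446×1960 + 943×927.
So 927⁻¹ ≡ 943 (mod 1960).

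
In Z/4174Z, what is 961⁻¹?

4174 = 4*961 + 330
961 = 2*330 + 301
330 = 1*301 + 29
301 = 10*29 + 11
29 = 2*11 + 7
11 = 1*7 + 4
7 = 1*4 + 3
4 = 1*3 + 1
3 = 3*1 + 0
gcd(961, 4174) = 1, so the inverse exists.
Back-substitute for 1:
1 = 1*4 − 1*3
  = −1*7 + 2*4
  = 2*11 − 3*7
  = −3*29 + 8*11
  = 8*301 − 83*29
  = −83*330 + 91*301
  = 91*961 − 265*330
  = −265*4174 + 1151*961
So 961⁻¹ ≡ 1151 (mod 4174).

1151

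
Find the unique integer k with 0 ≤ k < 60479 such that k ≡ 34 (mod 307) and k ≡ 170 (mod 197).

307⁻¹ mod 197: 307*120 ≡ 1 (mod 197), so 307⁻¹ ≡ 120.
k = 34 + 307*((170 − 34)*120 mod 197) = 34 + 307*166 = 50996.

50996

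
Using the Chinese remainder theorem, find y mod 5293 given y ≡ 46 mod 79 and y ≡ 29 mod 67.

79⁻¹ mod 67: 79×28 ≡ 1 (mod 67), so 79⁻¹ ≡ 28.
y = 46 + 79×((29 − 46)×28 mod 67) = 46 + 79×60 = 4786.

4786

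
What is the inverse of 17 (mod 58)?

41

58 = 3*17 + 7
17 = 2*7 + 3
7 = 2*3 + 1
3 = 3*1 + 0
gcd(17, 58) = 1, so the inverse exists.
Back-substitute for 1:
1 = 1*7 − 2*3
  = −2*17 + 5*7
  = 5*58 − 17*17
So 17⁻¹ ≡ −17 ≡ 41 (mod 58).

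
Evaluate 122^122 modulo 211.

Compute successive squares:
122^1 ≡ 122 (mod 211)
122^2 ≡ 122^2 = 14884 ≡ 114 (mod 211)
122^4 ≡ 114^2 = 12996 ≡ 125 (mod 211)
122^8 ≡ 125^2 = 15625 ≡ 11 (mod 211)
122^16 ≡ 11^2 = 121 (mod 211)
122^32 ≡ 121^2 = 14641 ≡ 82 (mod 211)
122^64 ≡ 82^2 = 6724 ≡ 183 (mod 211)
122^122 = 122^64 · 122^32 · 122^16 · 122^8 · 122^2 ≡ 183 · 82 · 121 · 11 · 114 (mod 211).
Accumulate the product:
183 · 82 = 15006 ≡ 25
25 · 121 = 3025 ≡ 71
71 · 11 = 781 ≡ 148
148 · 114 = 16872 ≡ 203

203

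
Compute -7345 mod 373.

-7345 = -20×373 + 115, so -7345 ≡ 115 (mod 373).

115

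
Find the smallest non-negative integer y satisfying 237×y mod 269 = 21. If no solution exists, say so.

gcd(237, 269) = 1, so a unique solution mod 269 exists.
237⁻¹ ≡ 42 (mod 269).
y ≡ 42×21 ≡ 75 (mod 269).

75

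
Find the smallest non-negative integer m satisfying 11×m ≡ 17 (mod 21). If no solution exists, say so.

13

gcd(11, 21) = 1, so a unique solution mod 21 exists.
11⁻¹ ≡ 2 (mod 21).
m ≡ 2×17 ≡ 13 (mod 21).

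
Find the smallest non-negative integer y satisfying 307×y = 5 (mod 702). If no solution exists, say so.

311

gcd(307, 702) = 1, so a unique solution mod 702 exists.
307⁻¹ ≡ 343 (mod 702).
y ≡ 343×5 ≡ 311 (mod 702).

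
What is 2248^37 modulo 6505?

2828

37 in binary is 100101, i.e. 37 = 32 + 4 + 1.
2248^1 ≡ 2248 (mod 6505)
2248^2 ≡ 2248^2 = 5053504 ≡ 5624 (mod 6505)
2248^4 ≡ 5624^2 = 31629376 ≡ 2066 (mod 6505)
2248^8 ≡ 2066^2 = 4268356 ≡ 1076 (mod 6505)
2248^16 ≡ 1076^2 = 1157776 ≡ 6391 (mod 6505)
2248^32 ≡ 6391^2 = 40844881 ≡ 6491 (mod 6505)
2248^37 = 2248^32 * 2248^4 * 2248^1 ≡ 6491 * 2066 * 2248 (mod 6505).
Accumulate the product:
6491 * 2066 = 13410406 ≡ 3601
3601 * 2248 = 8095048 ≡ 2828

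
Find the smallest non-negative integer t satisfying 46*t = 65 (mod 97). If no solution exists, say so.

gcd(46, 97) = 1, so a unique solution mod 97 exists.
46⁻¹ ≡ 19 (mod 97).
t ≡ 19*65 ≡ 71 (mod 97).

71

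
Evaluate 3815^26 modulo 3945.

Using repeated squaring:
3815^1 ≡ 3815 (mod 3945)
3815^2 ≡ 3815^2 = 14554225 ≡ 1120 (mod 3945)
3815^4 ≡ 1120^2 = 1254400 ≡ 3835 (mod 3945)
3815^8 ≡ 3835^2 = 14707225 ≡ 265 (mod 3945)
3815^16 ≡ 265^2 = 70225 ≡ 3160 (mod 3945)
3815^26 = 3815^16 × 3815^8 × 3815^2 ≡ 3160 × 265 × 1120 (mod 3945).
Accumulate the product:
3160 × 265 = 837400 ≡ 1060
1060 × 1120 = 1187200 ≡ 3700

3700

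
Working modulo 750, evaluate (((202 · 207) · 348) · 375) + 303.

303

202 · 207 = 41814 ≡ 564 (mod 750)
564 · 348 = 196272 ≡ 522 (mod 750)
522 · 375 = 195750 ≡ 0 (mod 750)
0 + 303 = 303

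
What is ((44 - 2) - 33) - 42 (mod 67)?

34

44 - 2 = 42
42 - 33 = 9
9 - 42 = -33 ≡ 34 (mod 67)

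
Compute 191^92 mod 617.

191^1 ≡ 191 (mod 617)
191^2 ≡ 191^2 = 36481 ≡ 78 (mod 617)
191^4 ≡ 78^2 = 6084 ≡ 531 (mod 617)
191^8 ≡ 531^2 = 281961 ≡ 609 (mod 617)
191^16 ≡ 609^2 = 370881 ≡ 64 (mod 617)
191^32 ≡ 64^2 = 4096 ≡ 394 (mod 617)
191^64 ≡ 394^2 = 155236 ≡ 369 (mod 617)
191^92 = 191^64 · 191^16 · 191^8 · 191^4 ≡ 369 · 64 · 609 · 531 (mod 617).
Accumulate the product:
369 · 64 = 23616 ≡ 170
170 · 609 = 103530 ≡ 491
491 · 531 = 260721 ≡ 347

347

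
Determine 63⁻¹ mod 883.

Run the extended Euclidean algorithm:
883 = 14×63 + 1
63 = 63×1 + 0
gcd(63, 883) = 1, so the inverse exists.
Back-substitute for 1:
1 = 1×883 − 14×63
So 63⁻¹ ≡ −14 ≡ 869 (mod 883).

869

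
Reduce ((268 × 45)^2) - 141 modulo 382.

15

268 × 45 = 12060 ≡ 218 (mod 382)
(218)^2 ≡ 156 (mod 382)
156 - 141 = 15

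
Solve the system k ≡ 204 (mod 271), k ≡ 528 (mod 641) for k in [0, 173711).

271⁻¹ mod 641: 271·123 ≡ 1 (mod 641), so 271⁻¹ ≡ 123.
k = 204 + 271·((528 − 204)·123 mod 641) = 204 + 271·110 = 30014.
Check: 30014 mod 271 = 204, 30014 mod 641 = 528. ✓

30014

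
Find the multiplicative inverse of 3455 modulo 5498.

5498 = 1·3455 + 2043
3455 = 1·2043 + 1412
2043 = 1·1412 + 631
1412 = 2·631 + 150
631 = 4·150 + 31
150 = 4·31 + 26
31 = 1·26 + 5
26 = 5·5 + 1
5 = 5·1 + 0
gcd(3455, 5498) = 1, so the inverse exists.
Back-substitute for 1:
1 = 1·26 − 5·5
  = −5·31 + 6·26
  = 6·150 − 29·31
  = −29·631 + 122·150
  = 122·1412 − 273·631
  = −273·2043 + 395·1412
  = 395·3455 − 668·2043
  = −668·5498 + 1063·3455
So 3455⁻¹ ≡ 1063 (mod 5498).

1063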